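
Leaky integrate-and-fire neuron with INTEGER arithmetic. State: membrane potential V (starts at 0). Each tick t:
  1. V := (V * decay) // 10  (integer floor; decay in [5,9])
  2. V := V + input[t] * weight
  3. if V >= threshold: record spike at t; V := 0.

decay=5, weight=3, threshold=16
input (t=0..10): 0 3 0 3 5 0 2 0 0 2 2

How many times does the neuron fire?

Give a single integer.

t=0: input=0 -> V=0
t=1: input=3 -> V=9
t=2: input=0 -> V=4
t=3: input=3 -> V=11
t=4: input=5 -> V=0 FIRE
t=5: input=0 -> V=0
t=6: input=2 -> V=6
t=7: input=0 -> V=3
t=8: input=0 -> V=1
t=9: input=2 -> V=6
t=10: input=2 -> V=9

Answer: 1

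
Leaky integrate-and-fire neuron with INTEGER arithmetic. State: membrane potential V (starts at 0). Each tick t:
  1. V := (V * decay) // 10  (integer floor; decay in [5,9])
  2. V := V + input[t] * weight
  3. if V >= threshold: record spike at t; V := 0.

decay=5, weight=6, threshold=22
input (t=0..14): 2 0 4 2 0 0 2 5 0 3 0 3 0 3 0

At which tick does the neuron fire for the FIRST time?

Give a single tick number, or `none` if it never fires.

t=0: input=2 -> V=12
t=1: input=0 -> V=6
t=2: input=4 -> V=0 FIRE
t=3: input=2 -> V=12
t=4: input=0 -> V=6
t=5: input=0 -> V=3
t=6: input=2 -> V=13
t=7: input=5 -> V=0 FIRE
t=8: input=0 -> V=0
t=9: input=3 -> V=18
t=10: input=0 -> V=9
t=11: input=3 -> V=0 FIRE
t=12: input=0 -> V=0
t=13: input=3 -> V=18
t=14: input=0 -> V=9

Answer: 2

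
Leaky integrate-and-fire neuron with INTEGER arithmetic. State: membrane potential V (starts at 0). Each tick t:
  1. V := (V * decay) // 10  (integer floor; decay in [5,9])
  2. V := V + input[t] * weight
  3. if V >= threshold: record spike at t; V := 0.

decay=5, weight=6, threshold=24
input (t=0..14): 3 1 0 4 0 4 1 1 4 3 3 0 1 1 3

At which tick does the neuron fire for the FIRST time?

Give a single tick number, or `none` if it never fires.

t=0: input=3 -> V=18
t=1: input=1 -> V=15
t=2: input=0 -> V=7
t=3: input=4 -> V=0 FIRE
t=4: input=0 -> V=0
t=5: input=4 -> V=0 FIRE
t=6: input=1 -> V=6
t=7: input=1 -> V=9
t=8: input=4 -> V=0 FIRE
t=9: input=3 -> V=18
t=10: input=3 -> V=0 FIRE
t=11: input=0 -> V=0
t=12: input=1 -> V=6
t=13: input=1 -> V=9
t=14: input=3 -> V=22

Answer: 3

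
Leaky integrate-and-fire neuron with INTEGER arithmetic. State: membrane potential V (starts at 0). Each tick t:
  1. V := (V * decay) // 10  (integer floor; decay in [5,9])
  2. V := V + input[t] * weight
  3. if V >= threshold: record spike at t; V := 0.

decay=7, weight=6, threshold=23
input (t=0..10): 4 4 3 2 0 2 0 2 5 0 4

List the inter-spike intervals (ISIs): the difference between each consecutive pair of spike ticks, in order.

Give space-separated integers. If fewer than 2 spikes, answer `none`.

Answer: 1 2 5 2

Derivation:
t=0: input=4 -> V=0 FIRE
t=1: input=4 -> V=0 FIRE
t=2: input=3 -> V=18
t=3: input=2 -> V=0 FIRE
t=4: input=0 -> V=0
t=5: input=2 -> V=12
t=6: input=0 -> V=8
t=7: input=2 -> V=17
t=8: input=5 -> V=0 FIRE
t=9: input=0 -> V=0
t=10: input=4 -> V=0 FIRE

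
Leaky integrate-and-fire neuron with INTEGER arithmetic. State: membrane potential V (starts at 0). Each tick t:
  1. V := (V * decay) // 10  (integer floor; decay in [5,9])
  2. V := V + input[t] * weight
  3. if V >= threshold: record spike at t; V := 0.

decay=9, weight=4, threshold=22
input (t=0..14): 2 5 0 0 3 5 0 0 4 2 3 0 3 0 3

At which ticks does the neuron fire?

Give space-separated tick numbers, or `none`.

Answer: 1 5 9 14

Derivation:
t=0: input=2 -> V=8
t=1: input=5 -> V=0 FIRE
t=2: input=0 -> V=0
t=3: input=0 -> V=0
t=4: input=3 -> V=12
t=5: input=5 -> V=0 FIRE
t=6: input=0 -> V=0
t=7: input=0 -> V=0
t=8: input=4 -> V=16
t=9: input=2 -> V=0 FIRE
t=10: input=3 -> V=12
t=11: input=0 -> V=10
t=12: input=3 -> V=21
t=13: input=0 -> V=18
t=14: input=3 -> V=0 FIRE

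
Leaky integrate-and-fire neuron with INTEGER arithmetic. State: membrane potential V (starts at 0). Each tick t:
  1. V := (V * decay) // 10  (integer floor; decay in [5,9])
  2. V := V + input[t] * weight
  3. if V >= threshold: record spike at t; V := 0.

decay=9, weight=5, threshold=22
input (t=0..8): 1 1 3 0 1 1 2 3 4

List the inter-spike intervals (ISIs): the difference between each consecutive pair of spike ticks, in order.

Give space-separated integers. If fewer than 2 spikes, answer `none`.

t=0: input=1 -> V=5
t=1: input=1 -> V=9
t=2: input=3 -> V=0 FIRE
t=3: input=0 -> V=0
t=4: input=1 -> V=5
t=5: input=1 -> V=9
t=6: input=2 -> V=18
t=7: input=3 -> V=0 FIRE
t=8: input=4 -> V=20

Answer: 5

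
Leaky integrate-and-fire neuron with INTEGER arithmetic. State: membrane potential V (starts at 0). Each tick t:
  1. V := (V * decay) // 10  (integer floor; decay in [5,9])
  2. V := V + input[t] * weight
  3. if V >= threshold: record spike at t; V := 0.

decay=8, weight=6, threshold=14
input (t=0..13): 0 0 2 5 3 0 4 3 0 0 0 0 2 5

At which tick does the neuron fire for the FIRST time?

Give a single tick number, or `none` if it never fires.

Answer: 3

Derivation:
t=0: input=0 -> V=0
t=1: input=0 -> V=0
t=2: input=2 -> V=12
t=3: input=5 -> V=0 FIRE
t=4: input=3 -> V=0 FIRE
t=5: input=0 -> V=0
t=6: input=4 -> V=0 FIRE
t=7: input=3 -> V=0 FIRE
t=8: input=0 -> V=0
t=9: input=0 -> V=0
t=10: input=0 -> V=0
t=11: input=0 -> V=0
t=12: input=2 -> V=12
t=13: input=5 -> V=0 FIRE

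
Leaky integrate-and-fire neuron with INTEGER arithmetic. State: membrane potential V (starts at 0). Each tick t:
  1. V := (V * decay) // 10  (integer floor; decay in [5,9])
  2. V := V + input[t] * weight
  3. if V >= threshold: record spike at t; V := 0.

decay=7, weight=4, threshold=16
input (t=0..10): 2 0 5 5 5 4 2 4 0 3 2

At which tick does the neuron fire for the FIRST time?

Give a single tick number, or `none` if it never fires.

t=0: input=2 -> V=8
t=1: input=0 -> V=5
t=2: input=5 -> V=0 FIRE
t=3: input=5 -> V=0 FIRE
t=4: input=5 -> V=0 FIRE
t=5: input=4 -> V=0 FIRE
t=6: input=2 -> V=8
t=7: input=4 -> V=0 FIRE
t=8: input=0 -> V=0
t=9: input=3 -> V=12
t=10: input=2 -> V=0 FIRE

Answer: 2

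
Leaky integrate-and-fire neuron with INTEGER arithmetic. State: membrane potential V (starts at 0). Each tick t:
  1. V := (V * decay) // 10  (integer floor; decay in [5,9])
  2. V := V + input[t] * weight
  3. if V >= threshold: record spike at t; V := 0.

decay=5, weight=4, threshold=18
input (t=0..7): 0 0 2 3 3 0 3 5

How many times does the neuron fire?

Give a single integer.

Answer: 2

Derivation:
t=0: input=0 -> V=0
t=1: input=0 -> V=0
t=2: input=2 -> V=8
t=3: input=3 -> V=16
t=4: input=3 -> V=0 FIRE
t=5: input=0 -> V=0
t=6: input=3 -> V=12
t=7: input=5 -> V=0 FIRE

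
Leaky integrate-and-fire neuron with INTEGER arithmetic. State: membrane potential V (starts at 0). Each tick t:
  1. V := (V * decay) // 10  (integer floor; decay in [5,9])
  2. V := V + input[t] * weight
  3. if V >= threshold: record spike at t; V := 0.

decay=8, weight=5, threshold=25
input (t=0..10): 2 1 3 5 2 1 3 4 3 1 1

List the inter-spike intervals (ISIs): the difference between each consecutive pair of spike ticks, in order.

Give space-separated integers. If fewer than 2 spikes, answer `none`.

t=0: input=2 -> V=10
t=1: input=1 -> V=13
t=2: input=3 -> V=0 FIRE
t=3: input=5 -> V=0 FIRE
t=4: input=2 -> V=10
t=5: input=1 -> V=13
t=6: input=3 -> V=0 FIRE
t=7: input=4 -> V=20
t=8: input=3 -> V=0 FIRE
t=9: input=1 -> V=5
t=10: input=1 -> V=9

Answer: 1 3 2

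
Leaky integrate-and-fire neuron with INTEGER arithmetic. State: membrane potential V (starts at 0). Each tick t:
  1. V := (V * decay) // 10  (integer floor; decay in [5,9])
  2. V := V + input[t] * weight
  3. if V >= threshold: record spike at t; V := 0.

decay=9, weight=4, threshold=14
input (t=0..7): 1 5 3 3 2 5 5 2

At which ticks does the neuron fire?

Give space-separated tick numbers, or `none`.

Answer: 1 3 5 6

Derivation:
t=0: input=1 -> V=4
t=1: input=5 -> V=0 FIRE
t=2: input=3 -> V=12
t=3: input=3 -> V=0 FIRE
t=4: input=2 -> V=8
t=5: input=5 -> V=0 FIRE
t=6: input=5 -> V=0 FIRE
t=7: input=2 -> V=8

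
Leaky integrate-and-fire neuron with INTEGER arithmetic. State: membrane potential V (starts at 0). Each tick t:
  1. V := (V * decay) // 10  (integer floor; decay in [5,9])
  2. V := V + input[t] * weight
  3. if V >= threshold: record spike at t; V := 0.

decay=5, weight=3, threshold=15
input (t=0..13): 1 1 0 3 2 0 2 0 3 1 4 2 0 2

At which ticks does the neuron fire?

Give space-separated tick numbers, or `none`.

Answer: 10

Derivation:
t=0: input=1 -> V=3
t=1: input=1 -> V=4
t=2: input=0 -> V=2
t=3: input=3 -> V=10
t=4: input=2 -> V=11
t=5: input=0 -> V=5
t=6: input=2 -> V=8
t=7: input=0 -> V=4
t=8: input=3 -> V=11
t=9: input=1 -> V=8
t=10: input=4 -> V=0 FIRE
t=11: input=2 -> V=6
t=12: input=0 -> V=3
t=13: input=2 -> V=7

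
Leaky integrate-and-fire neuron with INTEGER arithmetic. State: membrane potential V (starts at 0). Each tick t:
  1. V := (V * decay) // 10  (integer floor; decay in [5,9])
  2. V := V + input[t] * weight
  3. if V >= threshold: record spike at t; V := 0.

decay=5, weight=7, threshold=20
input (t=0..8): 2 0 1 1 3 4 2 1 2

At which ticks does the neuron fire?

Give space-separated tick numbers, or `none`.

t=0: input=2 -> V=14
t=1: input=0 -> V=7
t=2: input=1 -> V=10
t=3: input=1 -> V=12
t=4: input=3 -> V=0 FIRE
t=5: input=4 -> V=0 FIRE
t=6: input=2 -> V=14
t=7: input=1 -> V=14
t=8: input=2 -> V=0 FIRE

Answer: 4 5 8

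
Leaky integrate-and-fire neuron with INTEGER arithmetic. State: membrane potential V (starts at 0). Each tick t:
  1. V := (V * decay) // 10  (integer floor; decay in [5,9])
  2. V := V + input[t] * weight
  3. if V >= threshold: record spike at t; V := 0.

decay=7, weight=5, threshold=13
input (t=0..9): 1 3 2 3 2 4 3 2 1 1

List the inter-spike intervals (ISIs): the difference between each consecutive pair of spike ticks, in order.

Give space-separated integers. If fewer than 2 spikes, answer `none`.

Answer: 2 2 1 3

Derivation:
t=0: input=1 -> V=5
t=1: input=3 -> V=0 FIRE
t=2: input=2 -> V=10
t=3: input=3 -> V=0 FIRE
t=4: input=2 -> V=10
t=5: input=4 -> V=0 FIRE
t=6: input=3 -> V=0 FIRE
t=7: input=2 -> V=10
t=8: input=1 -> V=12
t=9: input=1 -> V=0 FIRE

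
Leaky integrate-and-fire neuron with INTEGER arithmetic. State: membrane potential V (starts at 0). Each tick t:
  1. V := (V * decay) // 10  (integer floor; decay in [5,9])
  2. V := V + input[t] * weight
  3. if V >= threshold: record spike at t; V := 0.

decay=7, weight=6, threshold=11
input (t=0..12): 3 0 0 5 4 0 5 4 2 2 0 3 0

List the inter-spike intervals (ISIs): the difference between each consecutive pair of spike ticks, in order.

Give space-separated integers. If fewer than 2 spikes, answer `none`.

Answer: 3 1 2 1 1 1 2

Derivation:
t=0: input=3 -> V=0 FIRE
t=1: input=0 -> V=0
t=2: input=0 -> V=0
t=3: input=5 -> V=0 FIRE
t=4: input=4 -> V=0 FIRE
t=5: input=0 -> V=0
t=6: input=5 -> V=0 FIRE
t=7: input=4 -> V=0 FIRE
t=8: input=2 -> V=0 FIRE
t=9: input=2 -> V=0 FIRE
t=10: input=0 -> V=0
t=11: input=3 -> V=0 FIRE
t=12: input=0 -> V=0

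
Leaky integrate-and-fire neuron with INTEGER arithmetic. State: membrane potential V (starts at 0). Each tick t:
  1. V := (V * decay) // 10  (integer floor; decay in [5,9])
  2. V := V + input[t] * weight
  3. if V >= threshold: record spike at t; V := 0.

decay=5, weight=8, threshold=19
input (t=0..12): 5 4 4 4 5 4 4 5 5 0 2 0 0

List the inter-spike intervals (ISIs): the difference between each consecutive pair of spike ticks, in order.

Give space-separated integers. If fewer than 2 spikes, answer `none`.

t=0: input=5 -> V=0 FIRE
t=1: input=4 -> V=0 FIRE
t=2: input=4 -> V=0 FIRE
t=3: input=4 -> V=0 FIRE
t=4: input=5 -> V=0 FIRE
t=5: input=4 -> V=0 FIRE
t=6: input=4 -> V=0 FIRE
t=7: input=5 -> V=0 FIRE
t=8: input=5 -> V=0 FIRE
t=9: input=0 -> V=0
t=10: input=2 -> V=16
t=11: input=0 -> V=8
t=12: input=0 -> V=4

Answer: 1 1 1 1 1 1 1 1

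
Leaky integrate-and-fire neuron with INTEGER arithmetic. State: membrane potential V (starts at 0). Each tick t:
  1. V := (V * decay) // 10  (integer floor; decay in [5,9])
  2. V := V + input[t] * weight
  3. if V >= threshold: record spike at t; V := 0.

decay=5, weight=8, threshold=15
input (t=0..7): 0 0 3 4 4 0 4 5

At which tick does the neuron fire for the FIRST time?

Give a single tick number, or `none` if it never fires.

t=0: input=0 -> V=0
t=1: input=0 -> V=0
t=2: input=3 -> V=0 FIRE
t=3: input=4 -> V=0 FIRE
t=4: input=4 -> V=0 FIRE
t=5: input=0 -> V=0
t=6: input=4 -> V=0 FIRE
t=7: input=5 -> V=0 FIRE

Answer: 2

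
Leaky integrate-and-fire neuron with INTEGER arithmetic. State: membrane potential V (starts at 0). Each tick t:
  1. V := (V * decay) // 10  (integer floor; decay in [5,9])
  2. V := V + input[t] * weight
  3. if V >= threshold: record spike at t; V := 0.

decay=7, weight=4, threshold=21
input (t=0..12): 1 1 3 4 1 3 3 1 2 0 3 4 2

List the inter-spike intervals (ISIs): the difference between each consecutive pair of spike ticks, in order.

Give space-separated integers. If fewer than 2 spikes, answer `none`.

t=0: input=1 -> V=4
t=1: input=1 -> V=6
t=2: input=3 -> V=16
t=3: input=4 -> V=0 FIRE
t=4: input=1 -> V=4
t=5: input=3 -> V=14
t=6: input=3 -> V=0 FIRE
t=7: input=1 -> V=4
t=8: input=2 -> V=10
t=9: input=0 -> V=7
t=10: input=3 -> V=16
t=11: input=4 -> V=0 FIRE
t=12: input=2 -> V=8

Answer: 3 5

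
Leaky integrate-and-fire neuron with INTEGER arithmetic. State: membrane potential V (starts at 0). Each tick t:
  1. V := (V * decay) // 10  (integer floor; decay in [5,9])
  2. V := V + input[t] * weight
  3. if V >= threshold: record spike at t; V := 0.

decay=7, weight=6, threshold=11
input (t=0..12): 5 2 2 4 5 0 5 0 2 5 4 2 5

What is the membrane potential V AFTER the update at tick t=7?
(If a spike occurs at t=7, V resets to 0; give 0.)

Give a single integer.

Answer: 0

Derivation:
t=0: input=5 -> V=0 FIRE
t=1: input=2 -> V=0 FIRE
t=2: input=2 -> V=0 FIRE
t=3: input=4 -> V=0 FIRE
t=4: input=5 -> V=0 FIRE
t=5: input=0 -> V=0
t=6: input=5 -> V=0 FIRE
t=7: input=0 -> V=0
t=8: input=2 -> V=0 FIRE
t=9: input=5 -> V=0 FIRE
t=10: input=4 -> V=0 FIRE
t=11: input=2 -> V=0 FIRE
t=12: input=5 -> V=0 FIRE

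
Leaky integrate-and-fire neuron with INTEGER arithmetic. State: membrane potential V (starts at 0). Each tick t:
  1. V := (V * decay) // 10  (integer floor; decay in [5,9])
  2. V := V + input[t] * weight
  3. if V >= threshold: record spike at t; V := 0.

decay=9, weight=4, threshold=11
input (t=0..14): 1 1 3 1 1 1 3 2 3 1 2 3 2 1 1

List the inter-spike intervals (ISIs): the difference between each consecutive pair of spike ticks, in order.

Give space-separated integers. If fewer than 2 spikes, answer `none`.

Answer: 4 2 2 1 2

Derivation:
t=0: input=1 -> V=4
t=1: input=1 -> V=7
t=2: input=3 -> V=0 FIRE
t=3: input=1 -> V=4
t=4: input=1 -> V=7
t=5: input=1 -> V=10
t=6: input=3 -> V=0 FIRE
t=7: input=2 -> V=8
t=8: input=3 -> V=0 FIRE
t=9: input=1 -> V=4
t=10: input=2 -> V=0 FIRE
t=11: input=3 -> V=0 FIRE
t=12: input=2 -> V=8
t=13: input=1 -> V=0 FIRE
t=14: input=1 -> V=4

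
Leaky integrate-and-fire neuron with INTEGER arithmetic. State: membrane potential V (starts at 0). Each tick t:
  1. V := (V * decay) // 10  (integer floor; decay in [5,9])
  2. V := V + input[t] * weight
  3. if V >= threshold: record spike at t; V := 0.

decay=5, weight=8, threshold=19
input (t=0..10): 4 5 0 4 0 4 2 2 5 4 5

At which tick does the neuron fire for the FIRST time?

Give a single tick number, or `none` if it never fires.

Answer: 0

Derivation:
t=0: input=4 -> V=0 FIRE
t=1: input=5 -> V=0 FIRE
t=2: input=0 -> V=0
t=3: input=4 -> V=0 FIRE
t=4: input=0 -> V=0
t=5: input=4 -> V=0 FIRE
t=6: input=2 -> V=16
t=7: input=2 -> V=0 FIRE
t=8: input=5 -> V=0 FIRE
t=9: input=4 -> V=0 FIRE
t=10: input=5 -> V=0 FIRE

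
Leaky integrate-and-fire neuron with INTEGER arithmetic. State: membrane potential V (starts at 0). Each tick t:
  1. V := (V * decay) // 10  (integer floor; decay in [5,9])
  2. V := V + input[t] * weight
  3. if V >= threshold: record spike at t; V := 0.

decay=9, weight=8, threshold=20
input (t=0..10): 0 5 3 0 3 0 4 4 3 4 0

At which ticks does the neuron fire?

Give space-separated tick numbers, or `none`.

t=0: input=0 -> V=0
t=1: input=5 -> V=0 FIRE
t=2: input=3 -> V=0 FIRE
t=3: input=0 -> V=0
t=4: input=3 -> V=0 FIRE
t=5: input=0 -> V=0
t=6: input=4 -> V=0 FIRE
t=7: input=4 -> V=0 FIRE
t=8: input=3 -> V=0 FIRE
t=9: input=4 -> V=0 FIRE
t=10: input=0 -> V=0

Answer: 1 2 4 6 7 8 9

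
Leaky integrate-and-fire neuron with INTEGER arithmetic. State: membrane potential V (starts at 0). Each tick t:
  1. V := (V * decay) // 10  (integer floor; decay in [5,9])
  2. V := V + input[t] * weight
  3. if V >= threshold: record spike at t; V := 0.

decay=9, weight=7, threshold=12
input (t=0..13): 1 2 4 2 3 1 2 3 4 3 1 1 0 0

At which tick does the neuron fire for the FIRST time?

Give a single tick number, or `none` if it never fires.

t=0: input=1 -> V=7
t=1: input=2 -> V=0 FIRE
t=2: input=4 -> V=0 FIRE
t=3: input=2 -> V=0 FIRE
t=4: input=3 -> V=0 FIRE
t=5: input=1 -> V=7
t=6: input=2 -> V=0 FIRE
t=7: input=3 -> V=0 FIRE
t=8: input=4 -> V=0 FIRE
t=9: input=3 -> V=0 FIRE
t=10: input=1 -> V=7
t=11: input=1 -> V=0 FIRE
t=12: input=0 -> V=0
t=13: input=0 -> V=0

Answer: 1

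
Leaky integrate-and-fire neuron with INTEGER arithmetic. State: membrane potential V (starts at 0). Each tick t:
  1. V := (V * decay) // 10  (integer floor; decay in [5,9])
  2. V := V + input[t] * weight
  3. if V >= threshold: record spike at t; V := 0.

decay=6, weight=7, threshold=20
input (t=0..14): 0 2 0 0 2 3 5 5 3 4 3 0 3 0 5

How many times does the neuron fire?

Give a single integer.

t=0: input=0 -> V=0
t=1: input=2 -> V=14
t=2: input=0 -> V=8
t=3: input=0 -> V=4
t=4: input=2 -> V=16
t=5: input=3 -> V=0 FIRE
t=6: input=5 -> V=0 FIRE
t=7: input=5 -> V=0 FIRE
t=8: input=3 -> V=0 FIRE
t=9: input=4 -> V=0 FIRE
t=10: input=3 -> V=0 FIRE
t=11: input=0 -> V=0
t=12: input=3 -> V=0 FIRE
t=13: input=0 -> V=0
t=14: input=5 -> V=0 FIRE

Answer: 8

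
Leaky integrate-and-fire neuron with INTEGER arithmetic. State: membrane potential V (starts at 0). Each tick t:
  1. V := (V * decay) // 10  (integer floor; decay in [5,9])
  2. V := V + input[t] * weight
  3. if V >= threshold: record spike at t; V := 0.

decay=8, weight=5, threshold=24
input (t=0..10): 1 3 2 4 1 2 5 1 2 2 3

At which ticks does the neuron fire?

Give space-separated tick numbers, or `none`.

t=0: input=1 -> V=5
t=1: input=3 -> V=19
t=2: input=2 -> V=0 FIRE
t=3: input=4 -> V=20
t=4: input=1 -> V=21
t=5: input=2 -> V=0 FIRE
t=6: input=5 -> V=0 FIRE
t=7: input=1 -> V=5
t=8: input=2 -> V=14
t=9: input=2 -> V=21
t=10: input=3 -> V=0 FIRE

Answer: 2 5 6 10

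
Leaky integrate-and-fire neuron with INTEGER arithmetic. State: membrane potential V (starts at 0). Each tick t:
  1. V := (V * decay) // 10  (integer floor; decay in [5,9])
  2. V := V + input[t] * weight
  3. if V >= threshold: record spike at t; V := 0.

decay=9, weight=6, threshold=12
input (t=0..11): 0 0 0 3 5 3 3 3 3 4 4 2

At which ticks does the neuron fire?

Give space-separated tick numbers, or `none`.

t=0: input=0 -> V=0
t=1: input=0 -> V=0
t=2: input=0 -> V=0
t=3: input=3 -> V=0 FIRE
t=4: input=5 -> V=0 FIRE
t=5: input=3 -> V=0 FIRE
t=6: input=3 -> V=0 FIRE
t=7: input=3 -> V=0 FIRE
t=8: input=3 -> V=0 FIRE
t=9: input=4 -> V=0 FIRE
t=10: input=4 -> V=0 FIRE
t=11: input=2 -> V=0 FIRE

Answer: 3 4 5 6 7 8 9 10 11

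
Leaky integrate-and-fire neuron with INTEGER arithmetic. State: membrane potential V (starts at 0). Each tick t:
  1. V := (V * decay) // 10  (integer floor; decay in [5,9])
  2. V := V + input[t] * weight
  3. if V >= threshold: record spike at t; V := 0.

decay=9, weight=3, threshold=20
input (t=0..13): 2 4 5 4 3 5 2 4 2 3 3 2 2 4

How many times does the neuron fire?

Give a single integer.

Answer: 4

Derivation:
t=0: input=2 -> V=6
t=1: input=4 -> V=17
t=2: input=5 -> V=0 FIRE
t=3: input=4 -> V=12
t=4: input=3 -> V=19
t=5: input=5 -> V=0 FIRE
t=6: input=2 -> V=6
t=7: input=4 -> V=17
t=8: input=2 -> V=0 FIRE
t=9: input=3 -> V=9
t=10: input=3 -> V=17
t=11: input=2 -> V=0 FIRE
t=12: input=2 -> V=6
t=13: input=4 -> V=17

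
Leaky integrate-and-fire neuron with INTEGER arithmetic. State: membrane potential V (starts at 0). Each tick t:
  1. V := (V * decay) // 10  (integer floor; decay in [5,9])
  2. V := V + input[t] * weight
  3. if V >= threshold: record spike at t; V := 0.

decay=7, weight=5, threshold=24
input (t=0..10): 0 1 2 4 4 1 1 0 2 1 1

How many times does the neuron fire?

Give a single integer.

Answer: 1

Derivation:
t=0: input=0 -> V=0
t=1: input=1 -> V=5
t=2: input=2 -> V=13
t=3: input=4 -> V=0 FIRE
t=4: input=4 -> V=20
t=5: input=1 -> V=19
t=6: input=1 -> V=18
t=7: input=0 -> V=12
t=8: input=2 -> V=18
t=9: input=1 -> V=17
t=10: input=1 -> V=16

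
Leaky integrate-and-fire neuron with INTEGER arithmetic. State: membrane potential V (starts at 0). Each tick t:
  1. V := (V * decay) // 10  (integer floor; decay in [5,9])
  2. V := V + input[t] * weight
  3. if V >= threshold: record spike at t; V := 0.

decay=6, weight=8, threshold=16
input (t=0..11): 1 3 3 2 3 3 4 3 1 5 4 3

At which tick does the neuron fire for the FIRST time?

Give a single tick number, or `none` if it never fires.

Answer: 1

Derivation:
t=0: input=1 -> V=8
t=1: input=3 -> V=0 FIRE
t=2: input=3 -> V=0 FIRE
t=3: input=2 -> V=0 FIRE
t=4: input=3 -> V=0 FIRE
t=5: input=3 -> V=0 FIRE
t=6: input=4 -> V=0 FIRE
t=7: input=3 -> V=0 FIRE
t=8: input=1 -> V=8
t=9: input=5 -> V=0 FIRE
t=10: input=4 -> V=0 FIRE
t=11: input=3 -> V=0 FIRE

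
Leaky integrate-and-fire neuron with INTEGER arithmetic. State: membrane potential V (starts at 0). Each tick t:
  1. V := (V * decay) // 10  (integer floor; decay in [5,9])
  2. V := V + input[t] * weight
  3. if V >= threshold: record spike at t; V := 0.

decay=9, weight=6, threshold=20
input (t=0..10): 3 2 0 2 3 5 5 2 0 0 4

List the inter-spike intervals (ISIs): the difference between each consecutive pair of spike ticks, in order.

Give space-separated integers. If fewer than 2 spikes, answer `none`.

t=0: input=3 -> V=18
t=1: input=2 -> V=0 FIRE
t=2: input=0 -> V=0
t=3: input=2 -> V=12
t=4: input=3 -> V=0 FIRE
t=5: input=5 -> V=0 FIRE
t=6: input=5 -> V=0 FIRE
t=7: input=2 -> V=12
t=8: input=0 -> V=10
t=9: input=0 -> V=9
t=10: input=4 -> V=0 FIRE

Answer: 3 1 1 4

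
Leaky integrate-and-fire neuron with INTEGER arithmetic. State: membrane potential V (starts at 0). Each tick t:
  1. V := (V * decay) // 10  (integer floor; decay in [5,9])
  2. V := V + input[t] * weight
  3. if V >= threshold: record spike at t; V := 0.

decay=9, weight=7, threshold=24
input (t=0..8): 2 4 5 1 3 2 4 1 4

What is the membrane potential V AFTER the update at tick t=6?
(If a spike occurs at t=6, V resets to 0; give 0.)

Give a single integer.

t=0: input=2 -> V=14
t=1: input=4 -> V=0 FIRE
t=2: input=5 -> V=0 FIRE
t=3: input=1 -> V=7
t=4: input=3 -> V=0 FIRE
t=5: input=2 -> V=14
t=6: input=4 -> V=0 FIRE
t=7: input=1 -> V=7
t=8: input=4 -> V=0 FIRE

Answer: 0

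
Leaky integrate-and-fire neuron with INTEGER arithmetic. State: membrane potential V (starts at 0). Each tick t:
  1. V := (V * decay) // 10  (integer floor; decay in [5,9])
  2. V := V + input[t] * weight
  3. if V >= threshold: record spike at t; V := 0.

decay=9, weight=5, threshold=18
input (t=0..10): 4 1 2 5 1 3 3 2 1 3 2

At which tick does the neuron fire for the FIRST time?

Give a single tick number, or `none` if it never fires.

t=0: input=4 -> V=0 FIRE
t=1: input=1 -> V=5
t=2: input=2 -> V=14
t=3: input=5 -> V=0 FIRE
t=4: input=1 -> V=5
t=5: input=3 -> V=0 FIRE
t=6: input=3 -> V=15
t=7: input=2 -> V=0 FIRE
t=8: input=1 -> V=5
t=9: input=3 -> V=0 FIRE
t=10: input=2 -> V=10

Answer: 0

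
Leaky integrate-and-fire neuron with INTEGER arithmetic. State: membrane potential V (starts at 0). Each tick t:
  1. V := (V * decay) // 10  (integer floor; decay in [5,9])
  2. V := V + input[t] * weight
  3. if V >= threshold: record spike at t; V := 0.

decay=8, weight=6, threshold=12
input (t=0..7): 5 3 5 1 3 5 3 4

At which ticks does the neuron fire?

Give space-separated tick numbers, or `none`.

t=0: input=5 -> V=0 FIRE
t=1: input=3 -> V=0 FIRE
t=2: input=5 -> V=0 FIRE
t=3: input=1 -> V=6
t=4: input=3 -> V=0 FIRE
t=5: input=5 -> V=0 FIRE
t=6: input=3 -> V=0 FIRE
t=7: input=4 -> V=0 FIRE

Answer: 0 1 2 4 5 6 7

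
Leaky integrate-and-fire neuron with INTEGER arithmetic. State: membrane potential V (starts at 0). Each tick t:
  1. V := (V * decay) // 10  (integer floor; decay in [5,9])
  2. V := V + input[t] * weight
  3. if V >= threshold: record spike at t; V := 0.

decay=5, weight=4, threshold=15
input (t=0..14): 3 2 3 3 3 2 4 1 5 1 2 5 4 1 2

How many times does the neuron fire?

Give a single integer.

Answer: 6

Derivation:
t=0: input=3 -> V=12
t=1: input=2 -> V=14
t=2: input=3 -> V=0 FIRE
t=3: input=3 -> V=12
t=4: input=3 -> V=0 FIRE
t=5: input=2 -> V=8
t=6: input=4 -> V=0 FIRE
t=7: input=1 -> V=4
t=8: input=5 -> V=0 FIRE
t=9: input=1 -> V=4
t=10: input=2 -> V=10
t=11: input=5 -> V=0 FIRE
t=12: input=4 -> V=0 FIRE
t=13: input=1 -> V=4
t=14: input=2 -> V=10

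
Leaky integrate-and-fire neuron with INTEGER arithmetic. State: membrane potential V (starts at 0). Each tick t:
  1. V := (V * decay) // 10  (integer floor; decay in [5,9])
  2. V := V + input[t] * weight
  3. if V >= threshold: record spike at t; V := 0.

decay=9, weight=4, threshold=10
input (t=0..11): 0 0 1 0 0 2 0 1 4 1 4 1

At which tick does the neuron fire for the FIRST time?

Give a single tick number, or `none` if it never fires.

Answer: 7

Derivation:
t=0: input=0 -> V=0
t=1: input=0 -> V=0
t=2: input=1 -> V=4
t=3: input=0 -> V=3
t=4: input=0 -> V=2
t=5: input=2 -> V=9
t=6: input=0 -> V=8
t=7: input=1 -> V=0 FIRE
t=8: input=4 -> V=0 FIRE
t=9: input=1 -> V=4
t=10: input=4 -> V=0 FIRE
t=11: input=1 -> V=4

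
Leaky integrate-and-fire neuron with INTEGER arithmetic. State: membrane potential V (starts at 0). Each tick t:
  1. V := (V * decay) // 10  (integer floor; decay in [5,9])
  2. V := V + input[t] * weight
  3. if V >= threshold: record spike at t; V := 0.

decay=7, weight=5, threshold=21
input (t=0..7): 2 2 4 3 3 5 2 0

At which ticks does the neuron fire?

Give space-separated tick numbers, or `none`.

t=0: input=2 -> V=10
t=1: input=2 -> V=17
t=2: input=4 -> V=0 FIRE
t=3: input=3 -> V=15
t=4: input=3 -> V=0 FIRE
t=5: input=5 -> V=0 FIRE
t=6: input=2 -> V=10
t=7: input=0 -> V=7

Answer: 2 4 5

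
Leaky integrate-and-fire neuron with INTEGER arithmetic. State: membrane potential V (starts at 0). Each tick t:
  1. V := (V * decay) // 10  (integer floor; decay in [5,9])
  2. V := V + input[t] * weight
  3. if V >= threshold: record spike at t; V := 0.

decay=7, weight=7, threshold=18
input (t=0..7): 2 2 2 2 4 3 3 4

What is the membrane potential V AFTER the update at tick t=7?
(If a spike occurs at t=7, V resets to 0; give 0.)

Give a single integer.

Answer: 0

Derivation:
t=0: input=2 -> V=14
t=1: input=2 -> V=0 FIRE
t=2: input=2 -> V=14
t=3: input=2 -> V=0 FIRE
t=4: input=4 -> V=0 FIRE
t=5: input=3 -> V=0 FIRE
t=6: input=3 -> V=0 FIRE
t=7: input=4 -> V=0 FIRE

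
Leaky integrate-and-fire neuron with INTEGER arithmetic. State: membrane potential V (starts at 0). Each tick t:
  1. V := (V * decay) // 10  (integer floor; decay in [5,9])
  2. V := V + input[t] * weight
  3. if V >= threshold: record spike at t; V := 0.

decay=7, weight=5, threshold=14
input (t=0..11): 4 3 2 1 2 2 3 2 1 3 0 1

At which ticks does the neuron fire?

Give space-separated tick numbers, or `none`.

Answer: 0 1 4 6 9

Derivation:
t=0: input=4 -> V=0 FIRE
t=1: input=3 -> V=0 FIRE
t=2: input=2 -> V=10
t=3: input=1 -> V=12
t=4: input=2 -> V=0 FIRE
t=5: input=2 -> V=10
t=6: input=3 -> V=0 FIRE
t=7: input=2 -> V=10
t=8: input=1 -> V=12
t=9: input=3 -> V=0 FIRE
t=10: input=0 -> V=0
t=11: input=1 -> V=5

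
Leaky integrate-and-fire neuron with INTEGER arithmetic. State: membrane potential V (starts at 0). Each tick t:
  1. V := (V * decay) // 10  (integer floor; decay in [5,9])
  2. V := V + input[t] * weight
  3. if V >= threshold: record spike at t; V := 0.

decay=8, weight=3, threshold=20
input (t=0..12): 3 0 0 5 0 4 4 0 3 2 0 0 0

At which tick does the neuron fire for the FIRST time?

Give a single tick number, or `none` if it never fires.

Answer: 5

Derivation:
t=0: input=3 -> V=9
t=1: input=0 -> V=7
t=2: input=0 -> V=5
t=3: input=5 -> V=19
t=4: input=0 -> V=15
t=5: input=4 -> V=0 FIRE
t=6: input=4 -> V=12
t=7: input=0 -> V=9
t=8: input=3 -> V=16
t=9: input=2 -> V=18
t=10: input=0 -> V=14
t=11: input=0 -> V=11
t=12: input=0 -> V=8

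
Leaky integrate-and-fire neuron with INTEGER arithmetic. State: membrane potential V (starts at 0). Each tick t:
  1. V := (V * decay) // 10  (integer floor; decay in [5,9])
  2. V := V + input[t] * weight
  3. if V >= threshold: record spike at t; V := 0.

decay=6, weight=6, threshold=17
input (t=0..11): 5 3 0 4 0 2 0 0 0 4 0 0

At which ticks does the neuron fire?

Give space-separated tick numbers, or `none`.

Answer: 0 1 3 9

Derivation:
t=0: input=5 -> V=0 FIRE
t=1: input=3 -> V=0 FIRE
t=2: input=0 -> V=0
t=3: input=4 -> V=0 FIRE
t=4: input=0 -> V=0
t=5: input=2 -> V=12
t=6: input=0 -> V=7
t=7: input=0 -> V=4
t=8: input=0 -> V=2
t=9: input=4 -> V=0 FIRE
t=10: input=0 -> V=0
t=11: input=0 -> V=0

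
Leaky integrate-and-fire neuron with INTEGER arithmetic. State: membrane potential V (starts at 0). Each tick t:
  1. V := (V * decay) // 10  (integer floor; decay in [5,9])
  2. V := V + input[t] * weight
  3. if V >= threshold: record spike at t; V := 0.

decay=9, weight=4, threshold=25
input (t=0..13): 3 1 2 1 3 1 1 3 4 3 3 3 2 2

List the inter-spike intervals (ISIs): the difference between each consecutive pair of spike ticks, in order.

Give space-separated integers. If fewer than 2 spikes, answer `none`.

t=0: input=3 -> V=12
t=1: input=1 -> V=14
t=2: input=2 -> V=20
t=3: input=1 -> V=22
t=4: input=3 -> V=0 FIRE
t=5: input=1 -> V=4
t=6: input=1 -> V=7
t=7: input=3 -> V=18
t=8: input=4 -> V=0 FIRE
t=9: input=3 -> V=12
t=10: input=3 -> V=22
t=11: input=3 -> V=0 FIRE
t=12: input=2 -> V=8
t=13: input=2 -> V=15

Answer: 4 3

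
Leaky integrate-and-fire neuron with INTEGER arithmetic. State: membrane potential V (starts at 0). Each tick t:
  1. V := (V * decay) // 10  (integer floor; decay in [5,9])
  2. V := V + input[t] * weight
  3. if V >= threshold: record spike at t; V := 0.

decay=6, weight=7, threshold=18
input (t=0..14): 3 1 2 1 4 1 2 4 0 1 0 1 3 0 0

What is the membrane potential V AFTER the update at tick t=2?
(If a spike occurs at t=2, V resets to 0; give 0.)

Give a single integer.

Answer: 0

Derivation:
t=0: input=3 -> V=0 FIRE
t=1: input=1 -> V=7
t=2: input=2 -> V=0 FIRE
t=3: input=1 -> V=7
t=4: input=4 -> V=0 FIRE
t=5: input=1 -> V=7
t=6: input=2 -> V=0 FIRE
t=7: input=4 -> V=0 FIRE
t=8: input=0 -> V=0
t=9: input=1 -> V=7
t=10: input=0 -> V=4
t=11: input=1 -> V=9
t=12: input=3 -> V=0 FIRE
t=13: input=0 -> V=0
t=14: input=0 -> V=0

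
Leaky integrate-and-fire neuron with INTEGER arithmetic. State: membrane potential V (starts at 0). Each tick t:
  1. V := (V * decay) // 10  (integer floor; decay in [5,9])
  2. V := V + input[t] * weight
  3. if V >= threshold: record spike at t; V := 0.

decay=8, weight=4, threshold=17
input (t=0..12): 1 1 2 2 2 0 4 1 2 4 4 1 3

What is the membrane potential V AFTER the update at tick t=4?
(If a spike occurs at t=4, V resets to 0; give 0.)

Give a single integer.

Answer: 8

Derivation:
t=0: input=1 -> V=4
t=1: input=1 -> V=7
t=2: input=2 -> V=13
t=3: input=2 -> V=0 FIRE
t=4: input=2 -> V=8
t=5: input=0 -> V=6
t=6: input=4 -> V=0 FIRE
t=7: input=1 -> V=4
t=8: input=2 -> V=11
t=9: input=4 -> V=0 FIRE
t=10: input=4 -> V=16
t=11: input=1 -> V=16
t=12: input=3 -> V=0 FIRE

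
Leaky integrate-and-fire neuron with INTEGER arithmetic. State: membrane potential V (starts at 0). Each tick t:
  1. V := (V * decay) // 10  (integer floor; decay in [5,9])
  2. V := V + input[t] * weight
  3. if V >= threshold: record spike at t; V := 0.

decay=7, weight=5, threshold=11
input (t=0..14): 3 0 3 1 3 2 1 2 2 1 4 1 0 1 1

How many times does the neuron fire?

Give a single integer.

Answer: 6

Derivation:
t=0: input=3 -> V=0 FIRE
t=1: input=0 -> V=0
t=2: input=3 -> V=0 FIRE
t=3: input=1 -> V=5
t=4: input=3 -> V=0 FIRE
t=5: input=2 -> V=10
t=6: input=1 -> V=0 FIRE
t=7: input=2 -> V=10
t=8: input=2 -> V=0 FIRE
t=9: input=1 -> V=5
t=10: input=4 -> V=0 FIRE
t=11: input=1 -> V=5
t=12: input=0 -> V=3
t=13: input=1 -> V=7
t=14: input=1 -> V=9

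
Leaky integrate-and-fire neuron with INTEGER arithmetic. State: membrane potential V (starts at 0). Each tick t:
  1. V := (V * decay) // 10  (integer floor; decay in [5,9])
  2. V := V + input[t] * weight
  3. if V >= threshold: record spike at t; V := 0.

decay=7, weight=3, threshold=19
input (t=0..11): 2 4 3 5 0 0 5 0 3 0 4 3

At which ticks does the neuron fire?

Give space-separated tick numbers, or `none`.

t=0: input=2 -> V=6
t=1: input=4 -> V=16
t=2: input=3 -> V=0 FIRE
t=3: input=5 -> V=15
t=4: input=0 -> V=10
t=5: input=0 -> V=7
t=6: input=5 -> V=0 FIRE
t=7: input=0 -> V=0
t=8: input=3 -> V=9
t=9: input=0 -> V=6
t=10: input=4 -> V=16
t=11: input=3 -> V=0 FIRE

Answer: 2 6 11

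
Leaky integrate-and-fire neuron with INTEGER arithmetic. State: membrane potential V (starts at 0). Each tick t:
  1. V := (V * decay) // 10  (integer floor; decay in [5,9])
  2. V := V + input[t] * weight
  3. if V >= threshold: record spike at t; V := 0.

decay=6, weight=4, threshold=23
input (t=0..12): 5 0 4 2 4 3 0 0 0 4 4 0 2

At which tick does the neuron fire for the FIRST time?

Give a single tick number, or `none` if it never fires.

Answer: 2

Derivation:
t=0: input=5 -> V=20
t=1: input=0 -> V=12
t=2: input=4 -> V=0 FIRE
t=3: input=2 -> V=8
t=4: input=4 -> V=20
t=5: input=3 -> V=0 FIRE
t=6: input=0 -> V=0
t=7: input=0 -> V=0
t=8: input=0 -> V=0
t=9: input=4 -> V=16
t=10: input=4 -> V=0 FIRE
t=11: input=0 -> V=0
t=12: input=2 -> V=8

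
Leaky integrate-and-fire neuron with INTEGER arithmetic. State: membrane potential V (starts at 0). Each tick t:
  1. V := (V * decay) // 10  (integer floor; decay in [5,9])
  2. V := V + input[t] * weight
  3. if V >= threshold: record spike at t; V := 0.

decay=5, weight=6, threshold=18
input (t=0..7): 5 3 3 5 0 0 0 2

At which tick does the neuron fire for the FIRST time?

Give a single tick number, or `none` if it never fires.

t=0: input=5 -> V=0 FIRE
t=1: input=3 -> V=0 FIRE
t=2: input=3 -> V=0 FIRE
t=3: input=5 -> V=0 FIRE
t=4: input=0 -> V=0
t=5: input=0 -> V=0
t=6: input=0 -> V=0
t=7: input=2 -> V=12

Answer: 0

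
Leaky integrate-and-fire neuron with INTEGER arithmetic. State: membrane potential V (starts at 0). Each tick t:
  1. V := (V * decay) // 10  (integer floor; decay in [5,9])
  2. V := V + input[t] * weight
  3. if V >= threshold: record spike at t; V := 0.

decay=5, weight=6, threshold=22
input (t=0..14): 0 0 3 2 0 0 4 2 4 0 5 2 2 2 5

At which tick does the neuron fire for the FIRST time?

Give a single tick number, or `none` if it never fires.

t=0: input=0 -> V=0
t=1: input=0 -> V=0
t=2: input=3 -> V=18
t=3: input=2 -> V=21
t=4: input=0 -> V=10
t=5: input=0 -> V=5
t=6: input=4 -> V=0 FIRE
t=7: input=2 -> V=12
t=8: input=4 -> V=0 FIRE
t=9: input=0 -> V=0
t=10: input=5 -> V=0 FIRE
t=11: input=2 -> V=12
t=12: input=2 -> V=18
t=13: input=2 -> V=21
t=14: input=5 -> V=0 FIRE

Answer: 6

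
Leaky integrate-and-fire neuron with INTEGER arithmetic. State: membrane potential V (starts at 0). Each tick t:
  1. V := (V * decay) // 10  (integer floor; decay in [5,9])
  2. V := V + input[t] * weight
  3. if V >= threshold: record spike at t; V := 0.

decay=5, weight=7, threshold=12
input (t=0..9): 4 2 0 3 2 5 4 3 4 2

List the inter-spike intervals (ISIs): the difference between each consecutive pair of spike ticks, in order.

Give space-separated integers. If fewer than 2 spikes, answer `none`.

t=0: input=4 -> V=0 FIRE
t=1: input=2 -> V=0 FIRE
t=2: input=0 -> V=0
t=3: input=3 -> V=0 FIRE
t=4: input=2 -> V=0 FIRE
t=5: input=5 -> V=0 FIRE
t=6: input=4 -> V=0 FIRE
t=7: input=3 -> V=0 FIRE
t=8: input=4 -> V=0 FIRE
t=9: input=2 -> V=0 FIRE

Answer: 1 2 1 1 1 1 1 1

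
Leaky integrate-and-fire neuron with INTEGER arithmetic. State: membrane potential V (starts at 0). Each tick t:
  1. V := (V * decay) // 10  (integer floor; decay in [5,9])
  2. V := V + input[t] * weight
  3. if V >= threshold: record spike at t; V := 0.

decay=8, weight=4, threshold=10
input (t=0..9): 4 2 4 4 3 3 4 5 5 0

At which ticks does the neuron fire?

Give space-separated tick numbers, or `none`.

Answer: 0 2 3 4 5 6 7 8

Derivation:
t=0: input=4 -> V=0 FIRE
t=1: input=2 -> V=8
t=2: input=4 -> V=0 FIRE
t=3: input=4 -> V=0 FIRE
t=4: input=3 -> V=0 FIRE
t=5: input=3 -> V=0 FIRE
t=6: input=4 -> V=0 FIRE
t=7: input=5 -> V=0 FIRE
t=8: input=5 -> V=0 FIRE
t=9: input=0 -> V=0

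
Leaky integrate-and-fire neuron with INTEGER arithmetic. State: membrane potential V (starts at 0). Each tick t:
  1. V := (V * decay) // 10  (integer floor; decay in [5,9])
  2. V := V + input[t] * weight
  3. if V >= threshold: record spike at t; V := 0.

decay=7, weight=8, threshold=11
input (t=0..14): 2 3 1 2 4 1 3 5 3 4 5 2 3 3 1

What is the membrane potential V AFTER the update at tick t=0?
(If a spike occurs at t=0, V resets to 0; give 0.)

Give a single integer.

Answer: 0

Derivation:
t=0: input=2 -> V=0 FIRE
t=1: input=3 -> V=0 FIRE
t=2: input=1 -> V=8
t=3: input=2 -> V=0 FIRE
t=4: input=4 -> V=0 FIRE
t=5: input=1 -> V=8
t=6: input=3 -> V=0 FIRE
t=7: input=5 -> V=0 FIRE
t=8: input=3 -> V=0 FIRE
t=9: input=4 -> V=0 FIRE
t=10: input=5 -> V=0 FIRE
t=11: input=2 -> V=0 FIRE
t=12: input=3 -> V=0 FIRE
t=13: input=3 -> V=0 FIRE
t=14: input=1 -> V=8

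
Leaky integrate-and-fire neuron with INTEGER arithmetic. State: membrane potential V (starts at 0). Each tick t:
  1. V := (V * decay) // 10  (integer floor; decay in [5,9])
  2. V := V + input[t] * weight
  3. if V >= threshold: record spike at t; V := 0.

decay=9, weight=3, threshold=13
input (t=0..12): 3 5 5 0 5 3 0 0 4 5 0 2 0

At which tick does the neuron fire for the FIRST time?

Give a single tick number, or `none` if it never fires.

t=0: input=3 -> V=9
t=1: input=5 -> V=0 FIRE
t=2: input=5 -> V=0 FIRE
t=3: input=0 -> V=0
t=4: input=5 -> V=0 FIRE
t=5: input=3 -> V=9
t=6: input=0 -> V=8
t=7: input=0 -> V=7
t=8: input=4 -> V=0 FIRE
t=9: input=5 -> V=0 FIRE
t=10: input=0 -> V=0
t=11: input=2 -> V=6
t=12: input=0 -> V=5

Answer: 1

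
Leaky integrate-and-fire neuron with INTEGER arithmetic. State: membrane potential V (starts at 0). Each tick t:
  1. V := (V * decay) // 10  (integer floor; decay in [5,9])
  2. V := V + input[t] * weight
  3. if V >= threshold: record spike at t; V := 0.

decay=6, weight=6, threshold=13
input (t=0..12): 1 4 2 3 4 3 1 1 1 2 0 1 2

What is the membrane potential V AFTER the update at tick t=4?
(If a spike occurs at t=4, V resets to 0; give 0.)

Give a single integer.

Answer: 0

Derivation:
t=0: input=1 -> V=6
t=1: input=4 -> V=0 FIRE
t=2: input=2 -> V=12
t=3: input=3 -> V=0 FIRE
t=4: input=4 -> V=0 FIRE
t=5: input=3 -> V=0 FIRE
t=6: input=1 -> V=6
t=7: input=1 -> V=9
t=8: input=1 -> V=11
t=9: input=2 -> V=0 FIRE
t=10: input=0 -> V=0
t=11: input=1 -> V=6
t=12: input=2 -> V=0 FIRE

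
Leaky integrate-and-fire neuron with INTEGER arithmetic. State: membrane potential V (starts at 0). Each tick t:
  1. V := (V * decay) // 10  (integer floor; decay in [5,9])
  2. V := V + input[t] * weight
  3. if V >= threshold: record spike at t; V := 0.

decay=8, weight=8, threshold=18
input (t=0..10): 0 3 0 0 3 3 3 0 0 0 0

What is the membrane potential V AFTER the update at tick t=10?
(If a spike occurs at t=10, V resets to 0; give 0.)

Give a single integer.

t=0: input=0 -> V=0
t=1: input=3 -> V=0 FIRE
t=2: input=0 -> V=0
t=3: input=0 -> V=0
t=4: input=3 -> V=0 FIRE
t=5: input=3 -> V=0 FIRE
t=6: input=3 -> V=0 FIRE
t=7: input=0 -> V=0
t=8: input=0 -> V=0
t=9: input=0 -> V=0
t=10: input=0 -> V=0

Answer: 0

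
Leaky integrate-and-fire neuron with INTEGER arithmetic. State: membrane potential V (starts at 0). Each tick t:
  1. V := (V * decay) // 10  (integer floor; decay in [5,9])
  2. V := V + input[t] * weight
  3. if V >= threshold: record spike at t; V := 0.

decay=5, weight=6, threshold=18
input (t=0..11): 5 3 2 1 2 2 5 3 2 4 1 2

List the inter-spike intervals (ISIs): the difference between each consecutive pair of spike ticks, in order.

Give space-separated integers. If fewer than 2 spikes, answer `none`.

t=0: input=5 -> V=0 FIRE
t=1: input=3 -> V=0 FIRE
t=2: input=2 -> V=12
t=3: input=1 -> V=12
t=4: input=2 -> V=0 FIRE
t=5: input=2 -> V=12
t=6: input=5 -> V=0 FIRE
t=7: input=3 -> V=0 FIRE
t=8: input=2 -> V=12
t=9: input=4 -> V=0 FIRE
t=10: input=1 -> V=6
t=11: input=2 -> V=15

Answer: 1 3 2 1 2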